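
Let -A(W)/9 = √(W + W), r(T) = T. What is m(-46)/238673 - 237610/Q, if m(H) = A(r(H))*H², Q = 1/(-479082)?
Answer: 113834674020 - 38088*I*√23/238673 ≈ 1.1383e+11 - 0.76533*I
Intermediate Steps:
Q = -1/479082 ≈ -2.0873e-6
A(W) = -9*√2*√W (A(W) = -9*√(W + W) = -9*√2*√W)
m(H) = -9*√2*H^(5/2) (m(H) = (-9*√2*√H)*H² = -9*√2*H^(5/2))
m(-46)/238673 - 237610/Q = -9*√2*(-46)^(5/2)/238673 - 237610/(-1/479082) = -9*√2*2116*I*√46*(1/238673) - 237610*(-479082) = -38088*I*√23*(1/238673) + 113834674020 = -38088*I*√23/238673 + 113834674020 = 113834674020 - 38088*I*√23/238673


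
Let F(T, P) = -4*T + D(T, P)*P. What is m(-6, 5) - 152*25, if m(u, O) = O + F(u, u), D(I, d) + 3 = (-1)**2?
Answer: -3759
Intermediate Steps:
D(I, d) = -2 (D(I, d) = -3 + (-1)**2 = -3 + 1 = -2)
F(T, P) = -4*T - 2*P
m(u, O) = O - 6*u (m(u, O) = O + (-4*u - 2*u) = O - 6*u)
m(-6, 5) - 152*25 = (5 - 6*(-6)) - 152*25 = (5 + 36) - 3800 = 41 - 3800 = -3759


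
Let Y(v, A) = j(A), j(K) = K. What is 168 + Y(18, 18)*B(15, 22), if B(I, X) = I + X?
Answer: 834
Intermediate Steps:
Y(v, A) = A
168 + Y(18, 18)*B(15, 22) = 168 + 18*(15 + 22) = 168 + 18*37 = 168 + 666 = 834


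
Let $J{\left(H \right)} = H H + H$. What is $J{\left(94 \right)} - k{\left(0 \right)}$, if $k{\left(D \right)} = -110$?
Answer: $9040$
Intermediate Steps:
$J{\left(H \right)} = H + H^{2}$ ($J{\left(H \right)} = H^{2} + H = H + H^{2}$)
$J{\left(94 \right)} - k{\left(0 \right)} = 94 \left(1 + 94\right) - -110 = 94 \cdot 95 + 110 = 8930 + 110 = 9040$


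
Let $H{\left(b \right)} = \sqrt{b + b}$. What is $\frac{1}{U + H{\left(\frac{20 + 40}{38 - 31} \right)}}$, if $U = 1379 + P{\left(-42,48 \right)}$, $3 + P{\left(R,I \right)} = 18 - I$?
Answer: $\frac{4711}{6340946} - \frac{\sqrt{210}}{6340946} \approx 0.00074066$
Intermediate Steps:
$P{\left(R,I \right)} = 15 - I$ ($P{\left(R,I \right)} = -3 - \left(-18 + I\right) = 15 - I$)
$H{\left(b \right)} = \sqrt{2} \sqrt{b}$ ($H{\left(b \right)} = \sqrt{2 b} = \sqrt{2} \sqrt{b}$)
$U = 1346$ ($U = 1379 + \left(15 - 48\right) = 1379 - 33 = 1346$)
$\frac{1}{U + H{\left(\frac{20 + 40}{38 - 31} \right)}} = \frac{1}{1346 + \sqrt{2} \sqrt{\frac{20 + 40}{38 - 31}}} = \frac{1}{1346 + \sqrt{2} \sqrt{\frac{60}{7}}} = \frac{1}{1346 + \sqrt{2} \frac{2 \sqrt{105}}{7}} = \frac{1}{1346 + \frac{2 \sqrt{210}}{7}}$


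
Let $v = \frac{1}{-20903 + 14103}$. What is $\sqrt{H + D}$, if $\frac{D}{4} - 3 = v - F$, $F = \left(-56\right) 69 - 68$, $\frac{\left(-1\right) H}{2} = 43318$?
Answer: $\frac{i \sqrt{2048894417}}{170} \approx 266.26 i$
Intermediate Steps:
$H = -86636$ ($H = \left(-2\right) 43318 = -86636$)
$F = -3932$ ($F = -3864 - 68 = -3932$)
$v = - \frac{1}{6800}$ ($v = \frac{1}{-6800} = - \frac{1}{6800} \approx -0.00014706$)
$D = \frac{26757999}{1700}$ ($D = 12 + 4 \left(- \frac{1}{6800} - -3932\right) = 12 + 4 \left(- \frac{1}{6800} + 3932\right) = 12 + 4 \cdot \frac{26737599}{6800} = 12 + \frac{26737599}{1700} = \frac{26757999}{1700} \approx 15740.0$)
$\sqrt{H + D} = \sqrt{-86636 + \frac{26757999}{1700}} = \sqrt{- \frac{120523201}{1700}} = \frac{i \sqrt{2048894417}}{170}$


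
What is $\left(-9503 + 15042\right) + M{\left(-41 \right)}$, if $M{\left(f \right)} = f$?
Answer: $5498$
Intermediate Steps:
$\left(-9503 + 15042\right) + M{\left(-41 \right)} = \left(-9503 + 15042\right) - 41 = 5539 - 41 = 5498$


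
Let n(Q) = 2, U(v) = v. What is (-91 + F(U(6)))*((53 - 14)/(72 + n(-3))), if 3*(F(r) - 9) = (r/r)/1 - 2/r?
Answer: -4784/111 ≈ -43.099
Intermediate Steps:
F(r) = 28/3 - 2/(3*r) (F(r) = 9 + ((r/r)/1 - 2/r)/3 = 9 + (1*1 - 2/r)/3 = 9 + (1 - 2/r)/3 = 9 + (⅓ - 2/(3*r)) = 28/3 - 2/(3*r))
(-91 + F(U(6)))*((53 - 14)/(72 + n(-3))) = (-91 + (⅔)*(-1 + 14*6)/6)*((53 - 14)/(72 + 2)) = (-91 + (⅔)*(⅙)*(-1 + 84))*(39/74) = (-91 + (⅔)*(⅙)*83)*(39*(1/74)) = (-91 + 83/9)*(39/74) = -736/9*39/74 = -4784/111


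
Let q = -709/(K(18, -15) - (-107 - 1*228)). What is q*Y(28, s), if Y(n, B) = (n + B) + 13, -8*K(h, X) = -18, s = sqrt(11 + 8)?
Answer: -116276/1349 - 2836*sqrt(19)/1349 ≈ -95.358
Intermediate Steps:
s = sqrt(19) ≈ 4.3589
K(h, X) = 9/4 (K(h, X) = -1/8*(-18) = 9/4)
Y(n, B) = 13 + B + n (Y(n, B) = (B + n) + 13 = 13 + B + n)
q = -2836/1349 (q = -709/(9/4 - (-107 - 1*228)) = -709/(9/4 - (-107 - 228)) = -709/(9/4 - 1*(-335)) = -709/(9/4 + 335) = -709/1349/4 = -709*4/1349 = -2836/1349 ≈ -2.1023)
q*Y(28, s) = -2836*(13 + sqrt(19) + 28)/1349 = -2836*(41 + sqrt(19))/1349 = -116276/1349 - 2836*sqrt(19)/1349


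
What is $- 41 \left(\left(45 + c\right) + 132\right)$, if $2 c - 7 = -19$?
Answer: $-7011$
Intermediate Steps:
$c = -6$ ($c = \frac{7}{2} + \frac{1}{2} \left(-19\right) = \frac{7}{2} - \frac{19}{2} = -6$)
$- 41 \left(\left(45 + c\right) + 132\right) = - 41 \left(\left(45 - 6\right) + 132\right) = - 41 \left(39 + 132\right) = \left(-41\right) 171 = -7011$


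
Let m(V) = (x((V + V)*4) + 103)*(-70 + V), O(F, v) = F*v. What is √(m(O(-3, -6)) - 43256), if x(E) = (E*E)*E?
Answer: 2*I*√38829945 ≈ 12463.0*I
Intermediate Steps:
x(E) = E³ (x(E) = E²*E = E³)
m(V) = (-70 + V)*(103 + 512*V³) (m(V) = (((V + V)*4)³ + 103)*(-70 + V) = (((2*V)*4)³ + 103)*(-70 + V) = ((8*V)³ + 103)*(-70 + V) = (512*V³ + 103)*(-70 + V) = (103 + 512*V³)*(-70 + V) = (-70 + V)*(103 + 512*V³))
√(m(O(-3, -6)) - 43256) = √((-7210 - 35840*(-3*(-6))³ + 103*(-3*(-6)) + 512*(-3*(-6))⁴) - 43256) = √((-7210 - 35840*18³ + 103*18 + 512*18⁴) - 43256) = √((-7210 - 35840*5832 + 1854 + 512*104976) - 43256) = √((-7210 - 209018880 + 1854 + 53747712) - 43256) = √(-155276524 - 43256) = √(-155319780) = 2*I*√38829945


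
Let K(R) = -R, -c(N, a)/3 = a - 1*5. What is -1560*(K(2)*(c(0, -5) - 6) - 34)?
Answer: 127920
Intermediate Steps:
c(N, a) = 15 - 3*a (c(N, a) = -3*(a - 1*5) = -3*(a - 5) = -3*(-5 + a) = 15 - 3*a)
-1560*(K(2)*(c(0, -5) - 6) - 34) = -1560*((-1*2)*((15 - 3*(-5)) - 6) - 34) = -1560*(-2*((15 + 15) - 6) - 34) = -1560*(-2*(30 - 6) - 34) = -1560*(-2*24 - 34) = -1560*(-48 - 34) = -1560*(-82) = 127920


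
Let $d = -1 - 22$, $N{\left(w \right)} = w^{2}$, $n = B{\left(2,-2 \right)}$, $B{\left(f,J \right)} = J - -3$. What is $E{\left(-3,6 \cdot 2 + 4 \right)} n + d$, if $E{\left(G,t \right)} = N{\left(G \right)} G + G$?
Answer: $-53$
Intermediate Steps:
$B{\left(f,J \right)} = 3 + J$ ($B{\left(f,J \right)} = J + 3 = 3 + J$)
$n = 1$ ($n = 3 - 2 = 1$)
$d = -23$
$E{\left(G,t \right)} = G + G^{3}$ ($E{\left(G,t \right)} = G^{2} G + G = G^{3} + G = G + G^{3}$)
$E{\left(-3,6 \cdot 2 + 4 \right)} n + d = \left(-3 + \left(-3\right)^{3}\right) 1 - 23 = \left(-3 - 27\right) 1 - 23 = \left(-30\right) 1 - 23 = -30 - 23 = -53$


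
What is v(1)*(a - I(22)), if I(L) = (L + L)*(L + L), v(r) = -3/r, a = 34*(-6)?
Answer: 6420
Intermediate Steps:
a = -204
I(L) = 4*L² (I(L) = (2*L)*(2*L) = 4*L²)
v(1)*(a - I(22)) = (-3/1)*(-204 - 4*22²) = (-3*1)*(-204 - 4*484) = -3*(-204 - 1*1936) = -3*(-204 - 1936) = -3*(-2140) = 6420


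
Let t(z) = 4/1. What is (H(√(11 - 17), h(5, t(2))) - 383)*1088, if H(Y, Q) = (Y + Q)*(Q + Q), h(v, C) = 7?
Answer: -310080 + 15232*I*√6 ≈ -3.1008e+5 + 37311.0*I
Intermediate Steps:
t(z) = 4 (t(z) = 4*1 = 4)
H(Y, Q) = 2*Q*(Q + Y) (H(Y, Q) = (Q + Y)*(2*Q) = 2*Q*(Q + Y))
(H(√(11 - 17), h(5, t(2))) - 383)*1088 = (2*7*(7 + √(11 - 17)) - 383)*1088 = (2*7*(7 + √(-6)) - 383)*1088 = (2*7*(7 + I*√6) - 383)*1088 = ((98 + 14*I*√6) - 383)*1088 = (-285 + 14*I*√6)*1088 = -310080 + 15232*I*√6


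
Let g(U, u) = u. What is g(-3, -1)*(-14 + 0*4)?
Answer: 14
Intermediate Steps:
g(-3, -1)*(-14 + 0*4) = -(-14 + 0*4) = -(-14 + 0) = -1*(-14) = 14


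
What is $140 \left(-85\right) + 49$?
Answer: $-11851$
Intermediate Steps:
$140 \left(-85\right) + 49 = -11900 + 49 = -11851$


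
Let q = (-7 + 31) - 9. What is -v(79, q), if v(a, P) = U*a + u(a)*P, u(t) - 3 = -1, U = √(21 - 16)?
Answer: -30 - 79*√5 ≈ -206.65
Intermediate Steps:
U = √5 ≈ 2.2361
q = 15 (q = 24 - 9 = 15)
u(t) = 2 (u(t) = 3 - 1 = 2)
v(a, P) = 2*P + a*√5 (v(a, P) = √5*a + 2*P = a*√5 + 2*P = 2*P + a*√5)
-v(79, q) = -(2*15 + 79*√5) = -(30 + 79*√5) = -30 - 79*√5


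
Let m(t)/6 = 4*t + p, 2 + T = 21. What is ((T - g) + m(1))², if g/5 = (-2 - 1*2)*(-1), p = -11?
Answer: 1849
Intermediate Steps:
T = 19 (T = -2 + 21 = 19)
m(t) = -66 + 24*t (m(t) = 6*(4*t - 11) = 6*(-11 + 4*t) = -66 + 24*t)
g = 20 (g = 5*((-2 - 1*2)*(-1)) = 5*((-2 - 2)*(-1)) = 5*(-4*(-1)) = 5*4 = 20)
((T - g) + m(1))² = ((19 - 1*20) + (-66 + 24*1))² = ((19 - 20) + (-66 + 24))² = (-1 - 42)² = (-43)² = 1849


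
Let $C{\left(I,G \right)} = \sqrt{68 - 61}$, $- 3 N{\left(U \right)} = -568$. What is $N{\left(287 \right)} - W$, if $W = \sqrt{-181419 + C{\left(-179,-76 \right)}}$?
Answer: $\frac{568}{3} - \sqrt{-181419 + \sqrt{7}} \approx 189.33 - 425.93 i$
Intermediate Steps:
$N{\left(U \right)} = \frac{568}{3}$ ($N{\left(U \right)} = \left(- \frac{1}{3}\right) \left(-568\right) = \frac{568}{3}$)
$C{\left(I,G \right)} = \sqrt{7}$
$W = \sqrt{-181419 + \sqrt{7}} \approx 425.93 i$
$N{\left(287 \right)} - W = \frac{568}{3} - \sqrt{-181419 + \sqrt{7}}$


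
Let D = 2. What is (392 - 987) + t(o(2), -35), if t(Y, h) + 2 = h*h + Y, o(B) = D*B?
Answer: 632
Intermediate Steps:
o(B) = 2*B
t(Y, h) = -2 + Y + h² (t(Y, h) = -2 + (h*h + Y) = -2 + (h² + Y) = -2 + (Y + h²) = -2 + Y + h²)
(392 - 987) + t(o(2), -35) = (392 - 987) + (-2 + 2*2 + (-35)²) = -595 + (-2 + 4 + 1225) = -595 + 1227 = 632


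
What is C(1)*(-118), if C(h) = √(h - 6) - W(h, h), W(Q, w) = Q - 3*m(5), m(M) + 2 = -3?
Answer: 1888 - 118*I*√5 ≈ 1888.0 - 263.86*I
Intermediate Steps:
m(M) = -5 (m(M) = -2 - 3 = -5)
W(Q, w) = 15 + Q (W(Q, w) = Q - 3*(-5) = Q + 15 = 15 + Q)
C(h) = -15 + √(-6 + h) - h (C(h) = √(h - 6) - (15 + h) = √(-6 + h) + (-15 - h) = -15 + √(-6 + h) - h)
C(1)*(-118) = (-15 + √(-6 + 1) - 1*1)*(-118) = (-15 + √(-5) - 1)*(-118) = (-15 + I*√5 - 1)*(-118) = (-16 + I*√5)*(-118) = 1888 - 118*I*√5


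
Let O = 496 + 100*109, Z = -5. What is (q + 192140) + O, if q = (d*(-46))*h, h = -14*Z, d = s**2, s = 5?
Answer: 123036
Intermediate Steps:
d = 25 (d = 5**2 = 25)
h = 70 (h = -14*(-5) = 70)
q = -80500 (q = (25*(-46))*70 = -1150*70 = -80500)
O = 11396 (O = 496 + 10900 = 11396)
(q + 192140) + O = (-80500 + 192140) + 11396 = 111640 + 11396 = 123036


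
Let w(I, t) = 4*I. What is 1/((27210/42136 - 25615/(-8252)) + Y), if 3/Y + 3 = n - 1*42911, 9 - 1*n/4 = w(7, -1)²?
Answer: 166659962498/624941005719 ≈ 0.26668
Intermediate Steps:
n = -3100 (n = 36 - 4*(4*7)² = 36 - 4*28² = 36 - 4*784 = 36 - 3136 = -3100)
Y = -1/15338 (Y = 3/(-3 + (-3100 - 1*42911)) = 3/(-3 + (-3100 - 42911)) = 3/(-3 - 46011) = 3/(-46014) = 3*(-1/46014) = -1/15338 ≈ -6.5198e-5)
1/((27210/42136 - 25615/(-8252)) + Y) = 1/((27210/42136 - 25615/(-8252)) - 1/15338) = 1/((27210*(1/42136) - 25615*(-1/8252)) - 1/15338) = 1/((13605/21068 + 25615/8252) - 1/15338) = 1/(40745330/10865821 - 1/15338) = 1/(624941005719/166659962498) = 166659962498/624941005719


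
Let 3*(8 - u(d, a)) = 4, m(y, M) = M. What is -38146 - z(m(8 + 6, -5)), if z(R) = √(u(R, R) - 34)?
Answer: -38146 - I*√246/3 ≈ -38146.0 - 5.2281*I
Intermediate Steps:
u(d, a) = 20/3 (u(d, a) = 8 - ⅓*4 = 8 - 4/3 = 20/3)
z(R) = I*√246/3 (z(R) = √(20/3 - 34) = √(-82/3) = I*√246/3)
-38146 - z(m(8 + 6, -5)) = -38146 - I*√246/3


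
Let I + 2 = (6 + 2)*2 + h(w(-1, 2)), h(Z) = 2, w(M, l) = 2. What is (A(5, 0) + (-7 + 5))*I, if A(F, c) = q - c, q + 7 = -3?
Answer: -192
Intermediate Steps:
q = -10 (q = -7 - 3 = -10)
A(F, c) = -10 - c
I = 16 (I = -2 + ((6 + 2)*2 + 2) = -2 + (8*2 + 2) = -2 + (16 + 2) = -2 + 18 = 16)
(A(5, 0) + (-7 + 5))*I = ((-10 - 1*0) + (-7 + 5))*16 = ((-10 + 0) - 2)*16 = (-10 - 2)*16 = -12*16 = -192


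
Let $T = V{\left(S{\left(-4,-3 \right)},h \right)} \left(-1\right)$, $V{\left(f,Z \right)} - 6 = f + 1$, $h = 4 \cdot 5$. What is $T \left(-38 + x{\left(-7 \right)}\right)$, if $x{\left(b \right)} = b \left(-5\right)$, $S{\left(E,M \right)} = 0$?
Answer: $21$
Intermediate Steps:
$h = 20$
$x{\left(b \right)} = - 5 b$
$V{\left(f,Z \right)} = 7 + f$ ($V{\left(f,Z \right)} = 6 + \left(f + 1\right) = 6 + \left(1 + f\right) = 7 + f$)
$T = -7$ ($T = \left(7 + 0\right) \left(-1\right) = 7 \left(-1\right) = -7$)
$T \left(-38 + x{\left(-7 \right)}\right) = - 7 \left(-38 - -35\right) = - 7 \left(-38 + 35\right) = \left(-7\right) \left(-3\right) = 21$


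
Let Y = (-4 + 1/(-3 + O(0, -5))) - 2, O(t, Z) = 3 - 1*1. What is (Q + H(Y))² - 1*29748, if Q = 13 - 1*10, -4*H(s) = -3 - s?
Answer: -29744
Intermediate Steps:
O(t, Z) = 2 (O(t, Z) = 3 - 1 = 2)
Y = -7 (Y = (-4 + 1/(-3 + 2)) - 2 = (-4 + 1/(-1)) - 2 = (-4 - 1) - 2 = -5 - 2 = -7)
H(s) = ¾ + s/4 (H(s) = -(-3 - s)/4 = ¾ + s/4)
Q = 3 (Q = 13 - 10 = 3)
(Q + H(Y))² - 1*29748 = (3 + (¾ + (¼)*(-7)))² - 1*29748 = (3 + (¾ - 7/4))² - 29748 = (3 - 1)² - 29748 = 2² - 29748 = 4 - 29748 = -29744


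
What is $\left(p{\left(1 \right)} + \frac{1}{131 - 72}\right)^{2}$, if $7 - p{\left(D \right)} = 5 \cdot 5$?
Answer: $\frac{1125721}{3481} \approx 323.39$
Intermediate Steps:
$p{\left(D \right)} = -18$ ($p{\left(D \right)} = 7 - 5 \cdot 5 = 7 - 25 = -18$)
$\left(p{\left(1 \right)} + \frac{1}{131 - 72}\right)^{2} = \left(-18 + \frac{1}{131 - 72}\right)^{2} = \left(-18 + \frac{1}{59}\right)^{2} = \left(- \frac{1061}{59}\right)^{2} = \frac{1125721}{3481}$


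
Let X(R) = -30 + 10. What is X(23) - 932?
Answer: -952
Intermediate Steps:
X(R) = -20
X(23) - 932 = -20 - 932 = -952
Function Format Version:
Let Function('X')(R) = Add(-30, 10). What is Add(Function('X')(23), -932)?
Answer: -952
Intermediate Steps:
Function('X')(R) = -20
Add(Function('X')(23), -932) = Add(-20, -932) = -952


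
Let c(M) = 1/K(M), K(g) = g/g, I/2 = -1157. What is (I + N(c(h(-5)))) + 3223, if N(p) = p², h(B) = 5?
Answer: 910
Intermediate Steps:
I = -2314 (I = 2*(-1157) = -2314)
K(g) = 1
c(M) = 1 (c(M) = 1/1 = 1)
(I + N(c(h(-5)))) + 3223 = (-2314 + 1²) + 3223 = (-2314 + 1) + 3223 = -2313 + 3223 = 910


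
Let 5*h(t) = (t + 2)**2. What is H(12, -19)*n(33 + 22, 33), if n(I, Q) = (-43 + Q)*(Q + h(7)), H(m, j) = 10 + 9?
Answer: -9348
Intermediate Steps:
h(t) = (2 + t)**2/5 (h(t) = (t + 2)**2/5 = (2 + t)**2/5)
H(m, j) = 19
n(I, Q) = (-43 + Q)*(81/5 + Q) (n(I, Q) = (-43 + Q)*(Q + (2 + 7)**2/5) = (-43 + Q)*(Q + (1/5)*9**2) = (-43 + Q)*(Q + (1/5)*81) = (-43 + Q)*(Q + 81/5) = (-43 + Q)*(81/5 + Q))
H(12, -19)*n(33 + 22, 33) = 19*(-3483/5 + 33**2 - 134/5*33) = 19*(-3483/5 + 1089 - 4422/5) = 19*(-492) = -9348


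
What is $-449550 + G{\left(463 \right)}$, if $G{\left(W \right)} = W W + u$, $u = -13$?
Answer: $-235194$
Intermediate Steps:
$G{\left(W \right)} = -13 + W^{2}$ ($G{\left(W \right)} = W W - 13 = W^{2} - 13 = -13 + W^{2}$)
$-449550 + G{\left(463 \right)} = -449550 - \left(13 - 463^{2}\right) = -449550 + \left(-13 + 214369\right) = -449550 + 214356 = -235194$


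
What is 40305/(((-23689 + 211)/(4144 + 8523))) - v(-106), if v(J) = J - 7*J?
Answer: -175158481/7826 ≈ -22382.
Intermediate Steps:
v(J) = -6*J
40305/(((-23689 + 211)/(4144 + 8523))) - v(-106) = 40305/(((-23689 + 211)/(4144 + 8523))) - (-6)*(-106) = 40305/((-23478/12667)) - 1*636 = 40305/((-23478*1/12667)) - 636 = 40305/(-23478/12667) - 636 = 40305*(-12667/23478) - 636 = -170181145/7826 - 636 = -175158481/7826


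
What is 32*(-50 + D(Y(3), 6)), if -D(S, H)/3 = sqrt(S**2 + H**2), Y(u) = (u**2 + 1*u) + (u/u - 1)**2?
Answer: -1600 - 576*sqrt(5) ≈ -2888.0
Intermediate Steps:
Y(u) = u + u**2 (Y(u) = (u**2 + u) + (1 - 1)**2 = (u + u**2) + 0**2 = (u + u**2) + 0 = u + u**2)
D(S, H) = -3*sqrt(H**2 + S**2) (D(S, H) = -3*sqrt(S**2 + H**2) = -3*sqrt(H**2 + S**2))
32*(-50 + D(Y(3), 6)) = 32*(-50 - 3*sqrt(6**2 + (3*(1 + 3))**2)) = 32*(-50 - 3*sqrt(36 + (3*4)**2)) = 32*(-50 - 3*sqrt(36 + 12**2)) = 32*(-50 - 3*sqrt(36 + 144)) = 32*(-50 - 18*sqrt(5)) = -1600 - 576*sqrt(5)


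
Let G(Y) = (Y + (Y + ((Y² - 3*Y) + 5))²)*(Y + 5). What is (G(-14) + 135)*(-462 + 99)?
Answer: 171230004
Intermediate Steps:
G(Y) = (5 + Y)*(Y + (5 + Y² - 2*Y)²) (G(Y) = (Y + (Y + (5 + Y² - 3*Y))²)*(5 + Y) = (Y + (5 + Y² - 2*Y)²)*(5 + Y) = (5 + Y)*(Y + (5 + Y² - 2*Y)²))
(G(-14) + 135)*(-462 + 99) = ((125 + (-14)⁴ + (-14)⁵ - 70*(-14) - 6*(-14)³ + 51*(-14)²) + 135)*(-462 + 99) = ((125 + 38416 - 537824 + 980 - 6*(-2744) + 51*196) + 135)*(-363) = ((125 + 38416 - 537824 + 980 + 16464 + 9996) + 135)*(-363) = (-471843 + 135)*(-363) = -471708*(-363) = 171230004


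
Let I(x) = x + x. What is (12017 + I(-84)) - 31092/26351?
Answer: 312201907/26351 ≈ 11848.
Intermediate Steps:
I(x) = 2*x
(12017 + I(-84)) - 31092/26351 = (12017 + 2*(-84)) - 31092/26351 = (12017 - 168) - 31092*1/26351 = 11849 - 31092/26351 = 312201907/26351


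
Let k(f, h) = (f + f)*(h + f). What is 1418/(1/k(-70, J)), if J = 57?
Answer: 2580760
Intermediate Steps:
k(f, h) = 2*f*(f + h) (k(f, h) = (2*f)*(f + h) = 2*f*(f + h))
1418/(1/k(-70, J)) = 1418/(1/(2*(-70)*(-70 + 57))) = 1418/(1/(2*(-70)*(-13))) = 1418/(1/1820) = 1418*1820 = 2580760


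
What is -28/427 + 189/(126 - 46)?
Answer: 11209/4880 ≈ 2.2969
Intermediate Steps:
-28/427 + 189/(126 - 46) = -28*1/427 + 189/80 = -4/61 + 189*(1/80) = -4/61 + 189/80 = 11209/4880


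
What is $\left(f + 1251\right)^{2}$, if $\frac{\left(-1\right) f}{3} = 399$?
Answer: $2916$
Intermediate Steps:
$f = -1197$ ($f = \left(-3\right) 399 = -1197$)
$\left(f + 1251\right)^{2} = \left(-1197 + 1251\right)^{2} = 54^{2} = 2916$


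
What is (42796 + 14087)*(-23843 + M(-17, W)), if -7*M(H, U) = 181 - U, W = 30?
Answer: -9502418916/7 ≈ -1.3575e+9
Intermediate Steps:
M(H, U) = -181/7 + U/7 (M(H, U) = -(181 - U)/7 = -181/7 + U/7)
(42796 + 14087)*(-23843 + M(-17, W)) = (42796 + 14087)*(-23843 + (-181/7 + (⅐)*30)) = 56883*(-23843 + (-181/7 + 30/7)) = 56883*(-23843 - 151/7) = 56883*(-167052/7) = -9502418916/7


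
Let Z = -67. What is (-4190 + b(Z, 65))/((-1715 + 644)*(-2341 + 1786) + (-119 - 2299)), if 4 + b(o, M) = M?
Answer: -4129/591987 ≈ -0.0069748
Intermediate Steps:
b(o, M) = -4 + M
(-4190 + b(Z, 65))/((-1715 + 644)*(-2341 + 1786) + (-119 - 2299)) = (-4190 + (-4 + 65))/((-1715 + 644)*(-2341 + 1786) + (-119 - 2299)) = (-4190 + 61)/(-1071*(-555) - 2418) = -4129/(594405 - 2418) = -4129/591987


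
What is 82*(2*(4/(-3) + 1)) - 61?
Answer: -347/3 ≈ -115.67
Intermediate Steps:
82*(2*(4/(-3) + 1)) - 61 = 82*(2*(4*(-1/3) + 1)) - 61 = 82*(2*(-4/3 + 1)) - 61 = 82*(2*(-1/3)) - 61 = 82*(-2/3) - 61 = -164/3 - 61 = -347/3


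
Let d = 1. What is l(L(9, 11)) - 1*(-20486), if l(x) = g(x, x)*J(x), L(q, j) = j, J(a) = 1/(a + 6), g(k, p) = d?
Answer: 348263/17 ≈ 20486.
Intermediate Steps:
g(k, p) = 1
J(a) = 1/(6 + a)
l(x) = 1/(6 + x)
l(L(9, 11)) - 1*(-20486) = 1/(6 + 11) - 1*(-20486) = 1/17 + 20486 = 348263/17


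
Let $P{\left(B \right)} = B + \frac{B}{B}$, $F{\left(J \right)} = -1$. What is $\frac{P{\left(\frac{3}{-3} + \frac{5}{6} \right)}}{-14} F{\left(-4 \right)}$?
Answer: $\frac{5}{84} \approx 0.059524$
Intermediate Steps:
$P{\left(B \right)} = 1 + B$ ($P{\left(B \right)} = B + 1 = 1 + B$)
$\frac{P{\left(\frac{3}{-3} + \frac{5}{6} \right)}}{-14} F{\left(-4 \right)} = \frac{1 + \left(\frac{3}{-3} + \frac{5}{6}\right)}{-14} \left(-1\right) = \left(1 + \left(3 \left(- \frac{1}{3}\right) + 5 \cdot \frac{1}{6}\right)\right) \left(- \frac{1}{14}\right) \left(-1\right) = \left(1 + \left(-1 + \frac{5}{6}\right)\right) \left(- \frac{1}{14}\right) \left(-1\right) = \left(1 - \frac{1}{6}\right) \left(- \frac{1}{14}\right) \left(-1\right) = \frac{5}{6} \left(- \frac{1}{14}\right) \left(-1\right) = \left(- \frac{5}{84}\right) \left(-1\right) = \frac{5}{84}$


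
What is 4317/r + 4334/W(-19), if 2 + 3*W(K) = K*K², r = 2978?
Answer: -3033673/6810686 ≈ -0.44543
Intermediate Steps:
W(K) = -⅔ + K³/3 (W(K) = -⅔ + (K*K²)/3 = -⅔ + K³/3)
4317/r + 4334/W(-19) = 4317/2978 + 4334/(-⅔ + (⅓)*(-19)³) = 4317*(1/2978) + 4334/(-⅔ + (⅓)*(-6859)) = 4317/2978 + 4334/(-⅔ - 6859/3) = 4317/2978 + 4334/(-2287) = 4317/2978 + 4334*(-1/2287) = 4317/2978 - 4334/2287 = -3033673/6810686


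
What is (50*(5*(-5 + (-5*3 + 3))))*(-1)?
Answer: 4250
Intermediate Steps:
(50*(5*(-5 + (-5*3 + 3))))*(-1) = (50*(5*(-5 + (-15 + 3))))*(-1) = (50*(5*(-5 - 12)))*(-1) = (50*(5*(-17)))*(-1) = (50*(-85))*(-1) = -4250*(-1) = 4250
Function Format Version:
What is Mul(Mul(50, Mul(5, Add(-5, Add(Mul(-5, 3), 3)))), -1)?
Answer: 4250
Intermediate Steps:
Mul(Mul(50, Mul(5, Add(-5, Add(Mul(-5, 3), 3)))), -1) = Mul(Mul(50, Mul(5, Add(-5, Add(-15, 3)))), -1) = Mul(Mul(50, Mul(5, Add(-5, -12))), -1) = Mul(Mul(50, Mul(5, -17)), -1) = Mul(Mul(50, -85), -1) = Mul(-4250, -1) = 4250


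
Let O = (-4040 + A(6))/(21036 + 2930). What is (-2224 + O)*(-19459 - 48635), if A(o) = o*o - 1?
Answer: 1814854532283/11983 ≈ 1.5145e+8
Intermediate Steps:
A(o) = -1 + o² (A(o) = o² - 1 = -1 + o²)
O = -4005/23966 (O = (-4040 + (-1 + 6²))/(21036 + 2930) = (-4040 + (-1 + 36))/23966 = (-4040 + 35)*(1/23966) = -4005*1/23966 = -4005/23966 ≈ -0.16711)
(-2224 + O)*(-19459 - 48635) = (-2224 - 4005/23966)*(-19459 - 48635) = -53304389/23966*(-68094) = 1814854532283/11983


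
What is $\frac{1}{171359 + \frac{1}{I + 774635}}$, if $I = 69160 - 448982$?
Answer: $\frac{394813}{67654760868} \approx 5.8357 \cdot 10^{-6}$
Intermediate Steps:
$I = -379822$
$\frac{1}{171359 + \frac{1}{I + 774635}} = \frac{1}{171359 + \frac{1}{-379822 + 774635}} = \frac{1}{171359 + \frac{1}{394813}} = \frac{1}{\frac{67654760868}{394813}} = \frac{394813}{67654760868}$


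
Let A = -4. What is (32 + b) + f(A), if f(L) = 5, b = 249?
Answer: 286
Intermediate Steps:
(32 + b) + f(A) = (32 + 249) + 5 = 281 + 5 = 286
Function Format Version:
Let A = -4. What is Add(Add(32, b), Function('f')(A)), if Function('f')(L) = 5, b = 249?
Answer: 286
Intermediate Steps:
Add(Add(32, b), Function('f')(A)) = Add(Add(32, 249), 5) = Add(281, 5) = 286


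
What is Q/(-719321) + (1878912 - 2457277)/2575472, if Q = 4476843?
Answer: -11946013885061/1852591094512 ≈ -6.4483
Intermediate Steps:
Q/(-719321) + (1878912 - 2457277)/2575472 = 4476843/(-719321) + (1878912 - 2457277)/2575472 = 4476843*(-1/719321) - 578365*1/2575472 = -4476843/719321 - 578365/2575472 = -11946013885061/1852591094512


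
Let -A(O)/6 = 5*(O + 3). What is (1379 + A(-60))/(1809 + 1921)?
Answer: 3089/3730 ≈ 0.82815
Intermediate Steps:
A(O) = -90 - 30*O (A(O) = -30*(O + 3) = -30*(3 + O) = -6*(15 + 5*O) = -90 - 30*O)
(1379 + A(-60))/(1809 + 1921) = (1379 + (-90 - 30*(-60)))/(1809 + 1921) = (1379 + (-90 + 1800))/3730 = (1379 + 1710)*(1/3730) = 3089*(1/3730) = 3089/3730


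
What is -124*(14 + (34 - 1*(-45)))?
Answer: -11532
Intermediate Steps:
-124*(14 + (34 - 1*(-45))) = -124*(14 + (34 + 45)) = -124*(14 + 79) = -124*93 = -11532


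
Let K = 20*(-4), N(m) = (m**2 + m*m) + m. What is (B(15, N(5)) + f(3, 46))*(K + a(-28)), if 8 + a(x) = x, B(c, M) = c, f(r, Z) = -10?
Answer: -580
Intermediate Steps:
N(m) = m + 2*m**2 (N(m) = (m**2 + m**2) + m = 2*m**2 + m = m + 2*m**2)
a(x) = -8 + x
K = -80
(B(15, N(5)) + f(3, 46))*(K + a(-28)) = (15 - 10)*(-80 + (-8 - 28)) = 5*(-80 - 36) = 5*(-116) = -580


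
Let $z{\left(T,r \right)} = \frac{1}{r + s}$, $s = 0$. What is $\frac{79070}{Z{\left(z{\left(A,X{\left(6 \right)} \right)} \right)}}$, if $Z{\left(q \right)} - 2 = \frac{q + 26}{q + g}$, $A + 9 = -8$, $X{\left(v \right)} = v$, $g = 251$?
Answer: $\frac{119158490}{3171} \approx 37578.0$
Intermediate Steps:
$A = -17$ ($A = -9 - 8 = -17$)
$z{\left(T,r \right)} = \frac{1}{r}$ ($z{\left(T,r \right)} = \frac{1}{r + 0} = \frac{1}{r}$)
$Z{\left(q \right)} = 2 + \frac{26 + q}{251 + q}$ ($Z{\left(q \right)} = 2 + \frac{q + 26}{q + 251} = 2 + \frac{26 + q}{251 + q}$)
$\frac{79070}{Z{\left(z{\left(A,X{\left(6 \right)} \right)} \right)}} = \frac{79070}{3 \frac{1}{251 + \frac{1}{6}} \left(176 + \frac{1}{6}\right)} = \frac{79070}{3 \frac{1}{\frac{1507}{6}} \cdot \frac{1057}{6}} = \frac{79070}{3 \cdot \frac{6}{1507} \cdot \frac{1057}{6}} = \frac{79070}{\frac{3171}{1507}} = 79070 \cdot \frac{1507}{3171} = \frac{119158490}{3171}$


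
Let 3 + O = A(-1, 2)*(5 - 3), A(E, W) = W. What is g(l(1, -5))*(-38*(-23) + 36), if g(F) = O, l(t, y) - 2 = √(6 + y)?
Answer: 910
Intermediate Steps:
l(t, y) = 2 + √(6 + y)
O = 1 (O = -3 + 2*(5 - 3) = -3 + 2*2 = -3 + 4 = 1)
g(F) = 1
g(l(1, -5))*(-38*(-23) + 36) = 1*(-38*(-23) + 36) = 1*(874 + 36) = 1*910 = 910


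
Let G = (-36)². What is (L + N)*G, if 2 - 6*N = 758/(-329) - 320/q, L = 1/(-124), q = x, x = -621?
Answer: 189514180/234577 ≈ 807.90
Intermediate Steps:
q = -621
L = -1/124 ≈ -0.0080645
G = 1296
N = 387028/612927 (N = ⅓ - (758/(-329) - 320/(-621))/6 = ⅓ - (758*(-1/329) - 320*(-1/621))/6 = ⅓ - (-758/329 + 320/621)/6 = ⅓ - ⅙*(-365438/204309) = ⅓ + 182719/612927 = 387028/612927 ≈ 0.63144)
(L + N)*G = (-1/124 + 387028/612927)*1296 = (47378545/76002948)*1296 = 189514180/234577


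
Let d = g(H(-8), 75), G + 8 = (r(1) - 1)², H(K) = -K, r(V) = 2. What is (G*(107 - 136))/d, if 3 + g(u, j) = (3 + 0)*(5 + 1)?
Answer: 203/15 ≈ 13.533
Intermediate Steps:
G = -7 (G = -8 + (2 - 1)² = -8 + 1² = -8 + 1 = -7)
g(u, j) = 15 (g(u, j) = -3 + (3 + 0)*(5 + 1) = -3 + 3*6 = -3 + 18 = 15)
d = 15
(G*(107 - 136))/d = -7*(107 - 136)/15 = -7*(-29)*(1/15) = 203*(1/15) = 203/15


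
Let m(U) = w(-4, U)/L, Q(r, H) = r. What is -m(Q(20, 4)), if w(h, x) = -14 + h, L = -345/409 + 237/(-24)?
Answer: -58896/35071 ≈ -1.6793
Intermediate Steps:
L = -35071/3272 (L = -345*1/409 + 237*(-1/24) = -345/409 - 79/8 = -35071/3272 ≈ -10.719)
m(U) = 58896/35071 (m(U) = (-14 - 4)/(-35071/3272) = -18*(-3272/35071) = 58896/35071)
-m(Q(20, 4)) = -1*58896/35071 = -58896/35071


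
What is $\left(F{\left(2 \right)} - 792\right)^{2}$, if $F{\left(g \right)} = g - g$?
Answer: $627264$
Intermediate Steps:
$F{\left(g \right)} = 0$
$\left(F{\left(2 \right)} - 792\right)^{2} = \left(0 - 792\right)^{2} = \left(-792\right)^{2} = 627264$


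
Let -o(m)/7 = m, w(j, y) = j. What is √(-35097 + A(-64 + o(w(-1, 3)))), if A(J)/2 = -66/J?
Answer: I*√12669181/19 ≈ 187.34*I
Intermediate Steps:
o(m) = -7*m
A(J) = -132/J (A(J) = 2*(-66/J) = -132/J)
√(-35097 + A(-64 + o(w(-1, 3)))) = √(-35097 - 132/(-64 - 7*(-1))) = √(-35097 - 132/(-64 + 7)) = √(-35097 - 132/(-57)) = √(-35097 - 132*(-1/57)) = √(-35097 + 44/19) = √(-666799/19) = I*√12669181/19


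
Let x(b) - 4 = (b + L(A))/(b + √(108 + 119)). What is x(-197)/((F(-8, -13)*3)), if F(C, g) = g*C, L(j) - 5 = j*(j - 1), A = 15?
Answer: 75391/6018792 - 3*√227/2006264 ≈ 0.012503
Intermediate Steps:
L(j) = 5 + j*(-1 + j) (L(j) = 5 + j*(j - 1) = 5 + j*(-1 + j))
F(C, g) = C*g
x(b) = 4 + (215 + b)/(b + √227) (x(b) = 4 + (b + (5 + 15² - 1*15))/(b + √(108 + 119)) = 4 + (b + (5 + 225 - 15))/(b + √227) = 4 + (b + 215)/(b + √227) = 4 + (215 + b)/(b + √227))
x(-197)/((F(-8, -13)*3)) = ((215 + 4*√227 + 5*(-197))/(-197 + √227))/((-8*(-13)*3)) = ((215 + 4*√227 - 985)/(-197 + √227))/((104*3)) = ((-770 + 4*√227)/(-197 + √227))/312 = ((-770 + 4*√227)/(-197 + √227))*(1/312) = (-770 + 4*√227)/(312*(-197 + √227))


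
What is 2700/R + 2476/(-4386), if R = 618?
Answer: 859336/225879 ≈ 3.8044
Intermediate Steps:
2700/R + 2476/(-4386) = 2700/618 + 2476/(-4386) = 2700*(1/618) + 2476*(-1/4386) = 450/103 - 1238/2193 = 859336/225879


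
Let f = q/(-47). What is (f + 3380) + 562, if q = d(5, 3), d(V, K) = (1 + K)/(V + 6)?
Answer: 2038010/517 ≈ 3942.0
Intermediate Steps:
d(V, K) = (1 + K)/(6 + V)
q = 4/11 (q = (1 + 3)/(6 + 5) = 4/11 ≈ 0.36364)
f = -4/517 (f = (4/11)/(-47) = -1/47*4/11 = -4/517 ≈ -0.0077369)
(f + 3380) + 562 = (-4/517 + 3380) + 562 = 1747456/517 + 562 = 2038010/517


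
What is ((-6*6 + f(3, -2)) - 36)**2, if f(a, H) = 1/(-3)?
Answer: 47089/9 ≈ 5232.1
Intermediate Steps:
f(a, H) = -1/3
((-6*6 + f(3, -2)) - 36)**2 = ((-6*6 - 1/3) - 36)**2 = ((-36 - 1/3) - 36)**2 = (-109/3 - 36)**2 = (-217/3)**2 = 47089/9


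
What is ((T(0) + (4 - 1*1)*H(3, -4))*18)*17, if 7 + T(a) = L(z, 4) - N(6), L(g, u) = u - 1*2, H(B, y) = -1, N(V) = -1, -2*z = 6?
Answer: -2142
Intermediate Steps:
z = -3 (z = -½*6 = -3)
L(g, u) = -2 + u (L(g, u) = u - 2 = -2 + u)
T(a) = -4 (T(a) = -7 + ((-2 + 4) - 1*(-1)) = -7 + (2 + 1) = -7 + 3 = -4)
((T(0) + (4 - 1*1)*H(3, -4))*18)*17 = ((-4 + (4 - 1*1)*(-1))*18)*17 = ((-4 + (4 - 1)*(-1))*18)*17 = ((-4 + 3*(-1))*18)*17 = ((-4 - 3)*18)*17 = -7*18*17 = -126*17 = -2142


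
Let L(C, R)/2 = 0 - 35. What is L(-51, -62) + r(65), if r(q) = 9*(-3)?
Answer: -97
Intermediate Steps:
r(q) = -27
L(C, R) = -70 (L(C, R) = 2*(0 - 35) = 2*(-35) = -70)
L(-51, -62) + r(65) = -70 - 27 = -97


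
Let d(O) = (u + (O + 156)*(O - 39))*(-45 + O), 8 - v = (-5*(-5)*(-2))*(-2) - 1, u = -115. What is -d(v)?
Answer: -1164840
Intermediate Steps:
v = -91 (v = 8 - ((-5*(-5)*(-2))*(-2) - 1) = 8 - ((25*(-2))*(-2) - 1) = 8 - (-50*(-2) - 1) = 8 - (100 - 1) = 8 - 1*99 = 8 - 99 = -91)
d(O) = (-115 + (-39 + O)*(156 + O))*(-45 + O) (d(O) = (-115 + (O + 156)*(O - 39))*(-45 + O) = (-115 + (156 + O)*(-39 + O))*(-45 + O) = (-115 + (-39 + O)*(156 + O))*(-45 + O))
-d(v) = -(278955 + (-91)³ - 11464*(-91) + 72*(-91)²) = -(278955 - 753571 + 1043224 + 72*8281) = -(278955 - 753571 + 1043224 + 596232) = -1*1164840 = -1164840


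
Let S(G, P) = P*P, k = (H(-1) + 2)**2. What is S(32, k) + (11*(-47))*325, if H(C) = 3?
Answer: -167400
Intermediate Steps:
k = 25 (k = (3 + 2)**2 = 5**2 = 25)
S(G, P) = P**2
S(32, k) + (11*(-47))*325 = 25**2 + (11*(-47))*325 = 625 - 517*325 = 625 - 168025 = -167400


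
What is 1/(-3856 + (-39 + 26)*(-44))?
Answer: -1/3284 ≈ -0.00030451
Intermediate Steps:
1/(-3856 + (-39 + 26)*(-44)) = 1/(-3856 - 13*(-44)) = 1/(-3856 + 572) = 1/(-3284) = -1/3284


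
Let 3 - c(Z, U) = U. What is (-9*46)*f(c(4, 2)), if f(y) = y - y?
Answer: 0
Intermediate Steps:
c(Z, U) = 3 - U
f(y) = 0
(-9*46)*f(c(4, 2)) = -9*46*0 = -414*0 = 0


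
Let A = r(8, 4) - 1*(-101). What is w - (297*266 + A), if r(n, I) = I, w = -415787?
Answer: -494894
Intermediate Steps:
A = 105 (A = 4 - 1*(-101) = 4 + 101 = 105)
w - (297*266 + A) = -415787 - (297*266 + 105) = -415787 - (79002 + 105) = -415787 - 1*79107 = -415787 - 79107 = -494894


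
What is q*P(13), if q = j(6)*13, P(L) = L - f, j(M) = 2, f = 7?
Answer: 156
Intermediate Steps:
P(L) = -7 + L (P(L) = L - 1*7 = L - 7 = -7 + L)
q = 26 (q = 2*13 = 26)
q*P(13) = 26*(-7 + 13) = 26*6 = 156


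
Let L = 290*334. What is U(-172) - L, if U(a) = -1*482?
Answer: -97342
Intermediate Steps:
L = 96860
U(a) = -482
U(-172) - L = -482 - 1*96860 = -482 - 96860 = -97342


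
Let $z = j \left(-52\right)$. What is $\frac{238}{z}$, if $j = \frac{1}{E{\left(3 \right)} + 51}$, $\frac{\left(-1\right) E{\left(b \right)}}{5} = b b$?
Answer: $- \frac{357}{13} \approx -27.462$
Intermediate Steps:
$E{\left(b \right)} = - 5 b^{2}$ ($E{\left(b \right)} = - 5 b b = - 5 b^{2}$)
$j = \frac{1}{6}$ ($j = \frac{1}{- 5 \cdot 3^{2} + 51} = \frac{1}{\left(-5\right) 9 + 51} = \frac{1}{-45 + 51} = \frac{1}{6} \approx 0.16667$)
$z = - \frac{26}{3}$ ($z = \frac{1}{6} \left(-52\right) = - \frac{26}{3} \approx -8.6667$)
$\frac{238}{z} = \frac{238}{- \frac{26}{3}} = 238 \left(- \frac{3}{26}\right) = - \frac{357}{13}$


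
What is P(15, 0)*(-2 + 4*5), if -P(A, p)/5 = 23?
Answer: -2070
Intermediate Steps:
P(A, p) = -115 (P(A, p) = -5*23 = -115)
P(15, 0)*(-2 + 4*5) = -115*(-2 + 4*5) = -115*(-2 + 20) = -115*18 = -2070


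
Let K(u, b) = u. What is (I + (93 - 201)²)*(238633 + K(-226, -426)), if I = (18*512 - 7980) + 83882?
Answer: 23073506274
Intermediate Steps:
I = 85118 (I = (9216 - 7980) + 83882 = 1236 + 83882 = 85118)
(I + (93 - 201)²)*(238633 + K(-226, -426)) = (85118 + (93 - 201)²)*(238633 - 226) = (85118 + (-108)²)*238407 = (85118 + 11664)*238407 = 96782*238407 = 23073506274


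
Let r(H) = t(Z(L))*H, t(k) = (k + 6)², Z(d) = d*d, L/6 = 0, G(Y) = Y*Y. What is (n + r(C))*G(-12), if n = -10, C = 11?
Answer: 55584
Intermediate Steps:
G(Y) = Y²
L = 0 (L = 6*0 = 0)
Z(d) = d²
t(k) = (6 + k)²
r(H) = 36*H (r(H) = (6 + 0²)²*H = (6 + 0)²*H = 6²*H = 36*H)
(n + r(C))*G(-12) = (-10 + 36*11)*(-12)² = (-10 + 396)*144 = 386*144 = 55584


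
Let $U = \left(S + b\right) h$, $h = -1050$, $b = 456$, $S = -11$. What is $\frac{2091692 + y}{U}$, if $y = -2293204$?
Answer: $\frac{100756}{233625} \approx 0.43127$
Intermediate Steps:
$U = -467250$ ($U = \left(-11 + 456\right) \left(-1050\right) = 445 \left(-1050\right) = -467250$)
$\frac{2091692 + y}{U} = \frac{2091692 - 2293204}{-467250} = \left(-201512\right) \left(- \frac{1}{467250}\right) = \frac{100756}{233625}$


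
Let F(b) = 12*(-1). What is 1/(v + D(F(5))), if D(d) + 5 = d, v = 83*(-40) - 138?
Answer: -1/3475 ≈ -0.00028777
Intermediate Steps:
F(b) = -12
v = -3458 (v = -3320 - 138 = -3458)
D(d) = -5 + d
1/(v + D(F(5))) = 1/(-3458 + (-5 - 12)) = 1/(-3458 - 17) = 1/(-3475) = -1/3475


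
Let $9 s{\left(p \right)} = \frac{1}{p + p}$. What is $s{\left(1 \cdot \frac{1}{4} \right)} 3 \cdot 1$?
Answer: $\frac{2}{3} \approx 0.66667$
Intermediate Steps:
$s{\left(p \right)} = \frac{1}{18 p}$ ($s{\left(p \right)} = \frac{1}{9 \left(p + p\right)} = \frac{1}{9 \cdot 2 p} = \frac{\frac{1}{2} \frac{1}{p}}{9} = \frac{1}{18 p}$)
$s{\left(1 \cdot \frac{1}{4} \right)} 3 \cdot 1 = \frac{1}{18 \cdot 1 \cdot \frac{1}{4}} \cdot 3 \cdot 1 = \frac{\frac{1}{\frac{1}{4}}}{18} \cdot 3 \cdot 1 = \frac{1}{18} \cdot 4 \cdot 3 \cdot 1 = \frac{2}{9} \cdot 3 \cdot 1 = \frac{2}{3} \cdot 1 = \frac{2}{3}$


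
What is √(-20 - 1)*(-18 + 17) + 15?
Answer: 15 - I*√21 ≈ 15.0 - 4.5826*I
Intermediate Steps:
√(-20 - 1)*(-18 + 17) + 15 = √(-21)*(-1) + 15 = (I*√21)*(-1) + 15 = -I*√21 + 15 = 15 - I*√21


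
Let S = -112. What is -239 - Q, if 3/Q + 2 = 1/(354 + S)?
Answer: -38237/161 ≈ -237.50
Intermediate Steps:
Q = -242/161 (Q = 3/(-2 + 1/(354 - 112)) = 3/(-2 + 1/242) = 3/(-483/242) = 3*(-242/483) = -242/161 ≈ -1.5031)
-239 - Q = -239 - 1*(-242/161) = -239 + 242/161 = -38237/161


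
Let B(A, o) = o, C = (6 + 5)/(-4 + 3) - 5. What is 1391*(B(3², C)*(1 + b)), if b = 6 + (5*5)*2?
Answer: -1268592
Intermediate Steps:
b = 56 (b = 6 + 25*2 = 6 + 50 = 56)
C = -16 (C = 11/(-1) - 5 = 11*(-1) - 5 = -11 - 5 = -16)
1391*(B(3², C)*(1 + b)) = 1391*(-16*(1 + 56)) = 1391*(-16*57) = 1391*(-912) = -1268592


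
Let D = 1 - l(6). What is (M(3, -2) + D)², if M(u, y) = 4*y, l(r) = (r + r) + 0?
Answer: 361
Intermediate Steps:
l(r) = 2*r (l(r) = 2*r + 0 = 2*r)
D = -11 (D = 1 - 2*6 = 1 - 1*12 = 1 - 12 = -11)
(M(3, -2) + D)² = (4*(-2) - 11)² = (-8 - 11)² = (-19)² = 361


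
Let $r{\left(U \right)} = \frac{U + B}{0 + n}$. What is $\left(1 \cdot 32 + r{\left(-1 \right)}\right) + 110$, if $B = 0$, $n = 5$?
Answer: $\frac{709}{5} \approx 141.8$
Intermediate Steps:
$r{\left(U \right)} = \frac{U}{5}$ ($r{\left(U \right)} = \frac{U + 0}{0 + 5} = \frac{U}{5}$)
$\left(1 \cdot 32 + r{\left(-1 \right)}\right) + 110 = \left(1 \cdot 32 + \frac{1}{5} \left(-1\right)\right) + 110 = \left(32 - \frac{1}{5}\right) + 110 = \frac{159}{5} + 110 = \frac{709}{5}$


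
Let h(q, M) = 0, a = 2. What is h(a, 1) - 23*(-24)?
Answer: 552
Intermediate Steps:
h(a, 1) - 23*(-24) = 0 - 23*(-24) = 0 + 552 = 552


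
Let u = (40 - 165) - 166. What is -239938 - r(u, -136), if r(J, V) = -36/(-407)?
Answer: -97654802/407 ≈ -2.3994e+5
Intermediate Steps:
u = -291 (u = -125 - 166 = -291)
r(J, V) = 36/407 (r(J, V) = -36*(-1/407) = 36/407)
-239938 - r(u, -136) = -239938 - 1*36/407 = -239938 - 36/407 = -97654802/407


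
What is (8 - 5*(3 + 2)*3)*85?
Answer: -5695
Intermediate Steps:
(8 - 5*(3 + 2)*3)*85 = (8 - 5*5*3)*85 = (8 - 25*3)*85 = (8 - 75)*85 = -67*85 = -5695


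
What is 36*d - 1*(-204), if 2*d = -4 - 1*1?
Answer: 114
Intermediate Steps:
d = -5/2 (d = (-4 - 1*1)/2 = (-4 - 1)/2 = (½)*(-5) = -5/2 ≈ -2.5000)
36*d - 1*(-204) = 36*(-5/2) - 1*(-204) = -90 + 204 = 114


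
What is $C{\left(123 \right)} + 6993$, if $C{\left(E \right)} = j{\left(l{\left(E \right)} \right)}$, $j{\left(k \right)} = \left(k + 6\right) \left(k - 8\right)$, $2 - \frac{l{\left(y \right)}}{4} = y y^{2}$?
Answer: $55405111665465$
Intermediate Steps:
$l{\left(y \right)} = 8 - 4 y^{3}$ ($l{\left(y \right)} = 8 - 4 y y^{2} = 8 - 4 y^{3}$)
$j{\left(k \right)} = \left(-8 + k\right) \left(6 + k\right)$ ($j{\left(k \right)} = \left(6 + k\right) \left(-8 + k\right) = \left(-8 + k\right) \left(6 + k\right)$)
$C{\left(E \right)} = -64 + \left(8 - 4 E^{3}\right)^{2} + 8 E^{3}$ ($C{\left(E \right)} = -48 + \left(8 - 4 E^{3}\right)^{2} - 2 \left(8 - 4 E^{3}\right) = -48 + \left(8 - 4 E^{3}\right)^{2} + \left(-16 + 8 E^{3}\right) = -64 + \left(8 - 4 E^{3}\right)^{2} + 8 E^{3}$)
$C{\left(123 \right)} + 6993 = 123^{3} \left(-56 + 16 \cdot 123^{3}\right) + 6993 = 1860867 \left(-56 + 16 \cdot 1860867\right) + 6993 = 1860867 \left(-56 + 29773872\right) + 6993 = 1860867 \cdot 29773816 + 6993 = 55405111658472 + 6993 = 55405111665465$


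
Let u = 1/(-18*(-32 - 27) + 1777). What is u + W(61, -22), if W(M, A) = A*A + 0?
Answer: 1374077/2839 ≈ 484.00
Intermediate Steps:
W(M, A) = A² (W(M, A) = A² + 0 = A²)
u = 1/2839 (u = 1/(-18*(-59) + 1777) = 1/(1062 + 1777) = 1/2839 ≈ 0.00035224)
u + W(61, -22) = 1/2839 + (-22)² = 1/2839 + 484 = 1374077/2839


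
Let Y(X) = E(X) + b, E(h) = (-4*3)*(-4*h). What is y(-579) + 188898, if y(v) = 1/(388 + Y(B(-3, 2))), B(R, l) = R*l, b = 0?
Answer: 18889801/100 ≈ 1.8890e+5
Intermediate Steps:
E(h) = 48*h (E(h) = -(-48)*h = 48*h)
Y(X) = 48*X (Y(X) = 48*X + 0 = 48*X)
y(v) = 1/100 (y(v) = 1/(388 + 48*(-3*2)) = 1/(388 + 48*(-6)) = 1/(388 - 288) = 1/100)
y(-579) + 188898 = 1/100 + 188898 = 18889801/100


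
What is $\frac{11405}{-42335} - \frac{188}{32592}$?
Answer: $- \frac{18983537}{68989116} \approx -0.27517$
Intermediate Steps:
$\frac{11405}{-42335} - \frac{188}{32592} = 11405 \left(- \frac{1}{42335}\right) - \frac{47}{8148} = - \frac{2281}{8467} - \frac{47}{8148} = - \frac{18983537}{68989116}$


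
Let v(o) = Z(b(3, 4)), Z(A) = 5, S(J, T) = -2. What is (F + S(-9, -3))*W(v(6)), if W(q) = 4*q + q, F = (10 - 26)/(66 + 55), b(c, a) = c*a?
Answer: -6450/121 ≈ -53.306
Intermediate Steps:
b(c, a) = a*c
v(o) = 5
F = -16/121 ≈ -0.13223
W(q) = 5*q
(F + S(-9, -3))*W(v(6)) = (-16/121 - 2)*(5*5) = -258/121*25 = -6450/121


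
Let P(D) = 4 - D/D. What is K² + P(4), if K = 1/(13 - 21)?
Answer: 193/64 ≈ 3.0156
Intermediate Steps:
K = -⅛ (K = 1/(-8) = -⅛ ≈ -0.12500)
P(D) = 3 (P(D) = 4 - 1*1 = 4 - 1 = 3)
K² + P(4) = (-⅛)² + 3 = 1/64 + 3 = 193/64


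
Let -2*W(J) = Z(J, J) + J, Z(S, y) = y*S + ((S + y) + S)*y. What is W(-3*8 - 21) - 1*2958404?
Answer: -5924863/2 ≈ -2.9624e+6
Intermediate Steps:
Z(S, y) = S*y + y*(y + 2*S) (Z(S, y) = S*y + (y + 2*S)*y = S*y + y*(y + 2*S))
W(J) = -2*J**2 - J/2 (W(J) = -(J*(J + 3*J) + J)/2 = -(J*(4*J) + J)/2 = -(4*J**2 + J)/2 = -(J + 4*J**2)/2 = -2*J**2 - J/2)
W(-3*8 - 21) - 1*2958404 = (-3*8 - 21)*(-1 - 4*(-3*8 - 21))/2 - 1*2958404 = (-24 - 21)*(-1 - 4*(-24 - 21))/2 - 2958404 = (1/2)*(-45)*(-1 - 4*(-45)) - 2958404 = (1/2)*(-45)*(-1 + 180) - 2958404 = (1/2)*(-45)*179 - 2958404 = -8055/2 - 2958404 = -5924863/2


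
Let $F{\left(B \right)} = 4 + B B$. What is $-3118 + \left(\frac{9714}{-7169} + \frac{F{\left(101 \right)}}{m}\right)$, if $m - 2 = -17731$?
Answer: $- \frac{396540687869}{127099201} \approx -3119.9$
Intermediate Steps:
$F{\left(B \right)} = 4 + B^{2}$
$m = -17729$ ($m = 2 - 17731 = -17729$)
$-3118 + \left(\frac{9714}{-7169} + \frac{F{\left(101 \right)}}{m}\right) = -3118 + \left(\frac{9714}{-7169} + \frac{4 + 101^{2}}{-17729}\right) = -3118 + \left(9714 \left(- \frac{1}{7169}\right) + \left(4 + 10201\right) \left(- \frac{1}{17729}\right)\right) = -3118 + \left(- \frac{9714}{7169} + 10205 \left(- \frac{1}{17729}\right)\right) = -3118 - \frac{245379151}{127099201} = - \frac{396540687869}{127099201}$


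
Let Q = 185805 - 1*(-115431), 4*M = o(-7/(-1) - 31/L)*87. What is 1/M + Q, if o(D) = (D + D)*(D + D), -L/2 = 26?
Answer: 4089030183004/13574175 ≈ 3.0124e+5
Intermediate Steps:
L = -52 (L = -2*26 = -52)
o(D) = 4*D² (o(D) = (2*D)*(2*D) = 4*D²)
M = 13574175/2704 (M = ((4*(-7/(-1) - 31/(-52))²)*87)/4 = ((4*(-7*(-1) - 31*(-1/52))²)*87)/4 = ((4*(7 + 31/52)²)*87)/4 = ((4*(395/52)²)*87)/4 = ((4*(156025/2704))*87)/4 = ((156025/676)*87)/4 = (¼)*(13574175/676) = 13574175/2704 ≈ 5020.0)
Q = 301236 (Q = 185805 + 115431 = 301236)
1/M + Q = 1/(13574175/2704) + 301236 = 2704/13574175 + 301236 = 4089030183004/13574175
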